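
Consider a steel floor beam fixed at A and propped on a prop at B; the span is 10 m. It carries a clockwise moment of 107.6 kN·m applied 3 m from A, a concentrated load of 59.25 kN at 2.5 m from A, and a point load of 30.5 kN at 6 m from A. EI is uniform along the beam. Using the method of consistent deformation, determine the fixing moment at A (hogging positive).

Release the roller at B. Primary structure: cantilever fixed at A.
Primary-structure tip deflection at B by superposition:
  clockwise couple 107.6 at a = 3: M₀a(2L − a)/(2EI) = 2744/EI
  point load 59.25 at a = 2.5: Pa²(3L − a)/(6EI) = 1697/EI
  point load 30.5 at a = 6: Pa²(3L − a)/(6EI) = 4392/EI
  δ_0 = 8833/EI
Flexibility coefficient — unit upward force at B: δ_{BB} = L³/(3EI) = 333.3/EI.
The prop prevents deflection at B: R_B = δ_0/δ_{BB} = 8833/333.3 = 26.5 kN.
Moment equilibrium about A: M_A = Σ(load moments about A) − R_B·L = 438.7 − 26.5×10 = 173.7 kN·m.

M_A = 173.7 kN·m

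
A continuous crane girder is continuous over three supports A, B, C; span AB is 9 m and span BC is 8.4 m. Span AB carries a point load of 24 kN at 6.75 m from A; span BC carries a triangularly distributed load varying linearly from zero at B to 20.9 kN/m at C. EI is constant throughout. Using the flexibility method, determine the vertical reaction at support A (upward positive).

Take M_B as the redundant. Released structure: two simple spans AB and BC with a hinge at B.
Rotations at B on the released spans (each span's end-slope, ×1/EI):
  span AB: point load 24 at a = 6.75: Pab(L + a)/(6LEI) = 106.3/EI
  span BC: triangular load, peak 20.9: 7w₀L³/(360EI) = 240.9/EI
  relative rotation θ_0 = (106.3 + 240.9)/EI = 347.2/EI
A unit hogging moment at B produces rotation L₁/(3EI) + L₂/(3EI) = 5.8/EI.
Slope continuity at B: θ_0 = M_B·5.8/EI, so M_B = 347.2/5.8 = 59.86 kN·m (hogging).
Span AB, ΣM about A with M_B applied at B: R_B^{AB}·9 = 162 + 59.86, so R_B^{AB} = 24.65 kN and R_A = 24 − 24.65 = -0.651 kN.

R_A = -0.651 kN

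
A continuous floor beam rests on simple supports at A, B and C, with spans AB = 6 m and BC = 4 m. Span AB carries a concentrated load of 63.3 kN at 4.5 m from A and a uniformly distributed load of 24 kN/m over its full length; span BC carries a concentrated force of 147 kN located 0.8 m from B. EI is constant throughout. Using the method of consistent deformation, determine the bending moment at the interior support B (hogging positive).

M_B = 136.1 kN·m

Release continuity at B by inserting a hinge; the redundant is the internal moment M_B. The primary structure is two simply-supported spans AB and BC.
Rotations at B on the released spans (each span's end-slope, ×1/EI):
  span AB: point load 63.3 at a = 4.5: Pab(L + a)/(6LEI) = 124.6/EI
  span AB: UDL 24: wL³/(24EI) = 216/EI
  span BC: point load 147 at a = 0.8: Pab(L + b)/(6LEI) = 112.9/EI
  relative rotation θ_0 = (340.6 + 112.9)/EI = 453.5/EI
A unit hogging moment at B produces rotation L₁/(3EI) + L₂/(3EI) = 3.333/EI.
Slope continuity at B: θ_0 = M_B·3.333/EI, so M_B = 453.5/3.333 = 136.1 kN·m (hogging).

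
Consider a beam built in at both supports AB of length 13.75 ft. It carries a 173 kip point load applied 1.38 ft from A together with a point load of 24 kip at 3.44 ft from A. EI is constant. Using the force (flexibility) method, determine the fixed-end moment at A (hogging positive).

Take the two fixed-end moments M_A, M_B as redundants; the released structure is the simple span AB.
Simple-span end rotations at A and B under the given loads:
  at A: point load 173 at a = 1.38: Pab(L + b)/(6LEI) = 935/EI
  at B: point load 173 at a = 1.38: Pab(L + a)/(6LEI) = 541.6/EI
  at A: point load 24 at a = 3.44: Pab(L + b)/(6LEI) = 248.2/EI
  at B: point load 24 at a = 3.44: Pab(L + a)/(6LEI) = 177.4/EI
  θ_A0 = 1183/EI,  θ_B0 = 719/EI
Flexibility coefficients: a unit moment at one end gives L/(3EI) there and L/(6EI) at the far end, so f₁₁ = f₂₂ = 4.583/EI and f₁₂ = f₂₁ = 2.292/EI.
Compatibility — zero rotation at each built-in end:
  4.583 M_A + 2.292 M_B = 1183
  2.292 M_A + 4.583 M_B = 719
Solving the pair gives M_A = 239.6 kip·ft and M_B = 37.04 kip·ft (hogging).

M_A = 239.6 kip·ft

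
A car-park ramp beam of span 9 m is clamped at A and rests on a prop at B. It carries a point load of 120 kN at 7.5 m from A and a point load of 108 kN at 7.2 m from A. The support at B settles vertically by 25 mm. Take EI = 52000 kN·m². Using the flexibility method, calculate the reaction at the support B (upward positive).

R_B = 161 kN

Choose R_B as the redundant. The primary structure is the cantilever fixed at A.
Free-end deflection of the primary structure under the applied loading (downward +):
  point load 120 at a = 7.5: Pa²(3L − a)/(6EI) = 21938/EI
  point load 108 at a = 7.2: Pa²(3L − a)/(6EI) = 18476/EI
  δ_0 = 40413/EI
Flexibility coefficient — unit upward force at B: δ_{BB} = L³/(3EI) = 243/EI.
With EI = 52000 kN·m²: δ_0 = 0.77718 m and δ_{BB} = 0.004673 m/kN.
Compatibility — the beam at B must follow the support down by 0.025 m: δ_0 − R_B·δ_{BB} = 0.025, so R_B = (0.77718 − 0.025)/0.004673 = 161 kN.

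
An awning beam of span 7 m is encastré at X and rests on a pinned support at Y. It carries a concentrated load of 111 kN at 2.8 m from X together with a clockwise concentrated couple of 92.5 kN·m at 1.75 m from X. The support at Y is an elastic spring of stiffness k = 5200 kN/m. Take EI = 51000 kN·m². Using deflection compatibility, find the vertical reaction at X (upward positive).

Choose R_Y as the redundant. The primary structure is the cantilever fixed at X.
Free-end deflection of the primary structure under the applied loading (downward +):
  point load 111 at a = 2.8: Pa²(3L − a)/(6EI) = 2640/EI
  clockwise couple 92.5 at a = 1.75: M₀a(2L − a)/(2EI) = 991.5/EI
  δ_0 = 3631/EI
Tip deflection under a unit load at Y: L³/(3EI) = 114.3/EI.
With EI = 51000 kN·m²: δ_0 = 0.0712 m and δ_{YY} = 0.002242 m/kN.
Compatibility — the spring shortens by R_Y/k under the reaction it provides: δ_0 − R_Y·δ_{YY} = R_Y/k. With 1/k = 0.000192 m/kN, R_Y = δ_0 / (δ_{YY} + 1/k) = 0.0712 / (0.002242 + 0.000192) = 29.25 kN.
Vertical equilibrium: R_X = ΣP − R_Y = 111 − 29.25 = 81.75 kN.

R_X = 81.75 kN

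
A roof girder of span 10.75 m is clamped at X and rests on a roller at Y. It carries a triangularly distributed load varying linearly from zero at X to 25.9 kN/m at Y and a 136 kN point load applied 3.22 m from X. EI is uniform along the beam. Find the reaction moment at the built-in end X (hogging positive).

Take the reaction at Y as the redundant and release it; the primary structure is a cantilever fixed at X.
Primary-structure tip deflection at Y by superposition:
  triangular load, peak 25.9 at the free end: 11w₀L⁴/(120EI) = 31706/EI
  point load 136 at a = 3.22: Pa²(3L − a)/(6EI) = 6823/EI
  δ_0 = 38529/EI
Flexibility coefficient — unit upward force at Y: δ_{YY} = L³/(3EI) = 414.1/EI.
Compatibility at Y: δ_0 − R_Y·δ_{YY} = 0, so R_Y = 38529/414.1 = 93.04 kN.
Moment equilibrium about X: M_X = Σ(load moments about X) − R_Y·L = 1436 − 93.04×10.75 = 435.4 kN·m.

M_X = 435.4 kN·m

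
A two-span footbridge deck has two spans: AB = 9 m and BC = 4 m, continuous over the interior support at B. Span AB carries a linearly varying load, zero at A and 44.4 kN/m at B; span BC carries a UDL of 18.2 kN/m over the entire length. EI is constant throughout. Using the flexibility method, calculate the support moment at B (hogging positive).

Insert a hinge at B; M_B is the redundant, and each span becomes simply supported.
Rotations at B on the released spans (each span's end-slope, ×1/EI):
  span AB: triangular load, peak 44.4: w₀L³/(45EI) = 719.3/EI
  span BC: UDL 18.2: wL³/(24EI) = 48.53/EI
  relative rotation θ_0 = (719.3 + 48.53)/EI = 767.8/EI
A unit hogging moment at B produces rotation L₁/(3EI) + L₂/(3EI) = 4.333/EI.
Compatibility: M_B·(L₁+L₂)/(3EI) = θ_0, giving M_B = 177.2 kN·m (hogging).

M_B = 177.2 kN·m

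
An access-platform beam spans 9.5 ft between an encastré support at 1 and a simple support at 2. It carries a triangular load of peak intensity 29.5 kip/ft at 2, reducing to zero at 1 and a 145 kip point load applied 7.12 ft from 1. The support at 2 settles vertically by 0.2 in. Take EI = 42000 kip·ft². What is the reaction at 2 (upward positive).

R_2 = 166.3 kip

Remove the prop at 2; the released (primary) structure is a cantilever built in at 1.
Primary-structure tip deflection at 2 by superposition:
  triangular load, peak 29.5 at the free end: 11w₀L⁴/(120EI) = 22026/EI
  point load 145 at a = 7.12: Pa²(3L − a)/(6EI) = 26193/EI
  δ_0 = 48219/EI
Flexibility coefficient — unit upward force at 2: δ_{22} = L³/(3EI) = 285.8/EI.
With EI = 42000 kip·ft²: δ_0 = 1.1481 ft and δ_{22} = 0.006805 ft/kip.
Compatibility — the beam at 2 must follow the support down by 0.01667 ft: δ_0 − R_2·δ_{22} = 0.01667, so R_2 = (1.1481 − 0.01667)/0.006805 = 166.3 kip.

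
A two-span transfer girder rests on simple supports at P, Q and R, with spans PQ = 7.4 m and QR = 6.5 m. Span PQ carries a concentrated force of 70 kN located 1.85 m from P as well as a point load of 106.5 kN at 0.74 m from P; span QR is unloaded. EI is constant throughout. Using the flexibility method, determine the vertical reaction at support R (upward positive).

R_R = -8.167 kN

Insert a hinge at Q; M_Q is the redundant, and each span becomes simply supported.
Discontinuity in slope at Q on the released structure — sum the simple-span end rotations:
  span PQ: point load 70 at a = 1.85: Pab(L + a)/(6LEI) = 149.7/EI
  span PQ: point load 106.5 at a = 0.74: Pab(L + a)/(6LEI) = 96.23/EI
  relative rotation θ_0 = (246 + 0)/EI = 246/EI
A unit hogging moment at Q produces rotation L₁/(3EI) + L₂/(3EI) = 4.633/EI.
Slope continuity at Q: θ_0 = M_Q·4.633/EI, so M_Q = 246/4.633 = 53.09 kN·m (hogging).
Span QR, ΣM about R: R_Q^{QR}·6.5 = 0 + 53.09, so R_Q^{QR} = 8.167 kN and R_R = 0 − 8.167 = -8.167 kN.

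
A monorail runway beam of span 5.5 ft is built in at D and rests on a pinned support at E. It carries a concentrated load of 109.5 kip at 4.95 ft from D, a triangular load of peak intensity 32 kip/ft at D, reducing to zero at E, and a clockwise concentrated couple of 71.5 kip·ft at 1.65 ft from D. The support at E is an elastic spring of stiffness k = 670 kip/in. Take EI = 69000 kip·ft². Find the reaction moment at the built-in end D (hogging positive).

Take the reaction at E as the redundant and release it; the primary structure is a cantilever fixed at D.
Downward deflection at the released point E due to the loads:
  point load 109.5 at a = 4.95: Pa²(3L − a)/(6EI) = 5165/EI
  triangular load, peak 32 at the fixed end: w₀L⁴/(30EI) = 976.1/EI
  clockwise couple 71.5 at a = 1.65: M₀a(2L − a)/(2EI) = 551.5/EI
  δ_0 = 6692/EI
Tip deflection under a unit load at E: L³/(3EI) = 55.46/EI.
With EI = 69000 kip·ft²: δ_0 = 0.096992 ft and δ_{EE} = 0.000804 ft/kip.
Compatibility — the spring shortens by R_E/k under the reaction it provides: δ_0 − R_E·δ_{EE} = R_E/k. With 1/k = 1/(670×12) ft/kip = 0.000124 ft/kip, R_E = δ_0 / (δ_{EE} + 1/k) = 0.096992 / (0.000804 + 0.000124) = 104.5 kip.
Moment equilibrium about D: M_D = Σ(load moments about D) − R_E·L = 774.9 − 104.5×5.5 = 200.1 kip·ft.

M_D = 200.1 kip·ft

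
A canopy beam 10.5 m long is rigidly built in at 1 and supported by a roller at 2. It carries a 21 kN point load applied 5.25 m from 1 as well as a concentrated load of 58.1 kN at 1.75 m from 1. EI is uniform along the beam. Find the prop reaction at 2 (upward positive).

R_2 = 8.849 kN

Remove the prop at 2; the released (primary) structure is a cantilever built in at 1.
Deflection at 2 on the released cantilever, summing each load's contribution:
  point load 21 at a = 5.25: Pa²(3L − a)/(6EI) = 2532/EI
  point load 58.1 at a = 1.75: Pa²(3L − a)/(6EI) = 882.2/EI
  δ_0 = 3415/EI
Flexibility coefficient — unit upward force at 2: δ_{22} = L³/(3EI) = 385.9/EI.
The prop prevents deflection at 2: R_2 = δ_0/δ_{22} = 3415/385.9 = 8.849 kN.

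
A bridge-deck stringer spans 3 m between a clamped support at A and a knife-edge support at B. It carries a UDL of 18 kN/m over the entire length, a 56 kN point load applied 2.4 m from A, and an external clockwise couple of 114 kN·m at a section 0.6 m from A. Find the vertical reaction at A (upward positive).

R_A = 29.81 kN

Remove the prop at B; the released (primary) structure is a cantilever built in at A.
Free-end deflection of the primary structure under the applied loading (downward +):
  UDL 18: wL⁴/(8EI) = 182.2/EI
  point load 56 at a = 2.4: Pa²(3L − a)/(6EI) = 354.8/EI
  clockwise couple 114 at a = 0.6: M₀a(2L − a)/(2EI) = 184.7/EI
  δ_0 = 721.7/EI
Flexibility coefficient — unit upward force at B: δ_{BB} = L³/(3EI) = 9/EI.
The prop prevents deflection at B: R_B = δ_0/δ_{BB} = 721.7/9 = 80.19 kN.
Vertical equilibrium: R_A = ΣP − R_B = 110 − 80.19 = 29.81 kN.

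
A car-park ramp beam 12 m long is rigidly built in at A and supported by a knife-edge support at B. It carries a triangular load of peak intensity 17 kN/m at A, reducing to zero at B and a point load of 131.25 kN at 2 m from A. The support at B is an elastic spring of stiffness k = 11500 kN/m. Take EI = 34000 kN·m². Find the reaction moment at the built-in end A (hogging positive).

Take the reaction at B as the redundant and release it; the primary structure is a cantilever fixed at A.
Primary-structure tip deflection at B by superposition:
  triangular load, peak 17 at the fixed end: w₀L⁴/(30EI) = 11750/EI
  point load 131.25 at a = 2: Pa²(3L − a)/(6EI) = 2975/EI
  δ_0 = 14725/EI
Flexibility coefficient — unit upward force at B: δ_{BB} = L³/(3EI) = 576/EI.
With EI = 34000 kN·m²: δ_0 = 0.4331 m and δ_{BB} = 0.016941 m/kN.
Compatibility — the spring shortens by R_B/k under the reaction it provides: δ_0 − R_B·δ_{BB} = R_B/k. With 1/k = 0.000087 m/kN, R_B = δ_0 / (δ_{BB} + 1/k) = 0.4331 / (0.016941 + 0.000087) = 25.43 kN.
Moment equilibrium about A: M_A = Σ(load moments about A) − R_B·L = 670.5 − 25.43×12 = 365.3 kN·m.

M_A = 365.3 kN·m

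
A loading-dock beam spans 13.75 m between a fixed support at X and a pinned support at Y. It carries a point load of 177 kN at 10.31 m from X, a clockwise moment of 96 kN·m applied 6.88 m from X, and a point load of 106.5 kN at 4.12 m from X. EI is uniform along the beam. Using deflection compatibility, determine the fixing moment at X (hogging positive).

M_X = 534.6 kN·m

Release the roller at Y. Primary structure: cantilever fixed at X.
Free-end deflection of the primary structure under the applied loading (downward +):
  point load 177 at a = 10.31: Pa²(3L − a)/(6EI) = 97020/EI
  clockwise couple 96 at a = 6.88: M₀a(2L − a)/(2EI) = 6810/EI
  point load 106.5 at a = 4.12: Pa²(3L − a)/(6EI) = 11187/EI
  δ_0 = 115016/EI
Tip deflection under a unit load at Y: L³/(3EI) = 866.5/EI.
The prop prevents deflection at Y: R_Y = δ_0/δ_{YY} = 115016/866.5 = 132.7 kN.
Moment equilibrium about X: M_X = Σ(load moments about X) − R_Y·L = 2360 − 132.7×13.75 = 534.6 kN·m.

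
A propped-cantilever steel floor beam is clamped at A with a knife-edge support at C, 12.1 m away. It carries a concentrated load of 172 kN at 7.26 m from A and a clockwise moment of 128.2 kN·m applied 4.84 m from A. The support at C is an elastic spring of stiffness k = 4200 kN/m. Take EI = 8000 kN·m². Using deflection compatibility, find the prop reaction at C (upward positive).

R_C = 84.2 kN

Choose R_C as the redundant. The primary structure is the cantilever fixed at A.
Downward deflection at the released point C due to the loads:
  point load 172 at a = 7.26: Pa²(3L − a)/(6EI) = 43878/EI
  clockwise couple 128.2 at a = 4.84: M₀a(2L − a)/(2EI) = 6006/EI
  δ_0 = 49884/EI
Flexibility coefficient — unit upward force at C: δ_{CC} = L³/(3EI) = 590.5/EI.
With EI = 8000 kN·m²: δ_0 = 6.2355 m and δ_{CC} = 0.073815 m/kN.
Compatibility — the spring shortens by R_C/k under the reaction it provides: δ_0 − R_C·δ_{CC} = R_C/k. With 1/k = 0.000238 m/kN, R_C = δ_0 / (δ_{CC} + 1/k) = 6.2355 / (0.073815 + 0.000238) = 84.2 kN.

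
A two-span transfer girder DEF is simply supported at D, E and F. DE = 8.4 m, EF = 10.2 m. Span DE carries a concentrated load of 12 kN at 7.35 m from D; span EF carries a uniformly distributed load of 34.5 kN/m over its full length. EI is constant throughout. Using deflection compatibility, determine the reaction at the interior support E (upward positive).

Insert a hinge at E; M_E is the redundant, and each span becomes simply supported.
Rotations at E on the released spans (each span's end-slope, ×1/EI):
  span DE: point load 12 at a = 7.35: Pab(L + a)/(6LEI) = 28.94/EI
  span EF: UDL 34.5: wL³/(24EI) = 1525/EI
  relative rotation θ_0 = (28.94 + 1525)/EI = 1554/EI
A unit hogging moment at E produces rotation L₁/(3EI) + L₂/(3EI) = 6.2/EI.
Compatibility: M_E·(L₁+L₂)/(3EI) = θ_0, giving M_E = 250.7 kN·m (hogging).
Span DE, ΣM about D with M_E applied at E: R_E^{DE}·8.4 = 88.2 + 250.7, so R_E^{DE} = 40.35 kN and R_D = 12 − 40.35 = -28.35 kN.
Span EF, ΣM about F: R_E^{EF}·10.2 = 1795 + 250.7, so R_E^{EF} = 200.5 kN and R_F = 351.9 − 200.5 = 151.4 kN.
R_E = 40.35 + 200.5 = 240.9 kN.

R_E = 240.9 kN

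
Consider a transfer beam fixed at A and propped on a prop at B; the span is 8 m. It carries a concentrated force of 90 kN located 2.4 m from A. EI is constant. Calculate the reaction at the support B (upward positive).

Remove the prop at B; the released (primary) structure is a cantilever built in at A.
Deflection at B on the released cantilever, summing each load's contribution:
  point load 90 at a = 2.4: Pa²(3L − a)/(6EI) = 1866/EI
Flexibility coefficient — unit upward force at B: δ_{BB} = L³/(3EI) = 170.7/EI.
Compatibility at B: δ_0 − R_B·δ_{BB} = 0, so R_B = 1866/170.7 = 10.94 kN.

R_B = 10.94 kN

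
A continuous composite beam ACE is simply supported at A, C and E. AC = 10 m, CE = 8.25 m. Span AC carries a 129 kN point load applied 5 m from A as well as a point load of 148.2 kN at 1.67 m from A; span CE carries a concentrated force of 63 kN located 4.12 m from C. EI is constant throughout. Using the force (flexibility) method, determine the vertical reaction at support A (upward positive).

Take M_C as the redundant. Released structure: two simple spans AC and CE with a hinge at C.
End slopes at the hinge C, treating each span as simply supported:
  span AC: point load 129 at a = 5: Pab(L + a)/(6LEI) = 806.2/EI
  span AC: point load 148.2 at a = 1.67: Pab(L + a)/(6LEI) = 401/EI
  span CE: point load 63 at a = 4.12: Pab(L + b)/(6LEI) = 268.1/EI
  relative rotation θ_0 = (1207 + 268.1)/EI = 1475/EI
A unit hogging moment at C produces rotation L₁/(3EI) + L₂/(3EI) = 6.083/EI.
Compatibility: M_C·(L₁+L₂)/(3EI) = θ_0, giving M_C = 242.5 kN·m (hogging).
Span AC, ΣM about A with M_C applied at C: R_C^{AC}·10 = 892.5 + 242.5, so R_C^{AC} = 113.5 kN and R_A = 277.2 − 113.5 = 163.7 kN.

R_A = 163.7 kN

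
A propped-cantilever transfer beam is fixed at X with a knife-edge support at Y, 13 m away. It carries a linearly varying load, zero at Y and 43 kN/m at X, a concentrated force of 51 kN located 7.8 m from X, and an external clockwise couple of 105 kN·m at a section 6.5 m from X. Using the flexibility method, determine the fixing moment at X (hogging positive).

M_X = 582.7 kN·m

Release the roller at Y. Primary structure: cantilever fixed at X.
Deflection at Y on the released cantilever, summing each load's contribution:
  triangular load, peak 43 at the fixed end: w₀L⁴/(30EI) = 40937/EI
  point load 51 at a = 7.8: Pa²(3L − a)/(6EI) = 16135/EI
  clockwise couple 105 at a = 6.5: M₀a(2L − a)/(2EI) = 6654/EI
  δ_0 = 63727/EI
Flexibility coefficient — unit upward force at Y: δ_{YY} = L³/(3EI) = 732.3/EI.
The prop prevents deflection at Y: R_Y = δ_0/δ_{YY} = 63727/732.3 = 87.02 kN.
Moment equilibrium about X: M_X = Σ(load moments about X) − R_Y·L = 1714 − 87.02×13 = 582.7 kN·m.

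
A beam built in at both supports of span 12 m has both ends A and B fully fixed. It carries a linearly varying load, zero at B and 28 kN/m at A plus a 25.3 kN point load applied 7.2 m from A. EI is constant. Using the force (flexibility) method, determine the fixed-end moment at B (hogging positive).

Take the two fixed-end moments M_A, M_B as redundants; the released structure is the simple span AB.
On the primary (simply-supported) span, the end slopes from the loading are:
  at A: triangular load, peak 28: w₀L³/(45EI) = 1075/EI
  at B: triangular load, peak 28: 7w₀L³/(360EI) = 940.8/EI
  at A: point load 25.3 at a = 7.2: Pab(L + b)/(6LEI) = 204/EI
  at B: point load 25.3 at a = 7.2: Pab(L + a)/(6LEI) = 233.2/EI
  θ_A0 = 1279/EI,  θ_B0 = 1174/EI
Flexibility coefficients: a unit moment at one end gives L/(3EI) there and L/(6EI) at the far end, so f₁₁ = f₂₂ = 4/EI and f₁₂ = f₂₁ = 2/EI.
Compatibility — zero rotation at each built-in end:
  4 M_A + 2 M_B = 1279
  2 M_A + 4 M_B = 1174
Solving the pair gives M_A = 230.7 kN·m and M_B = 178.1 kN·m (hogging).

M_B = 178.1 kN·m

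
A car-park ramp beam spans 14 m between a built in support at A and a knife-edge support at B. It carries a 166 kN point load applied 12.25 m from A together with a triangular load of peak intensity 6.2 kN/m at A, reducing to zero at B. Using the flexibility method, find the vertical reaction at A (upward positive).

Take the reaction at B as the redundant and release it; the primary structure is a cantilever fixed at A.
Primary-structure tip deflection at B by superposition:
  point load 166 at a = 12.25: Pa²(3L − a)/(6EI) = 123514/EI
  triangular load, peak 6.2 at the fixed end: w₀L⁴/(30EI) = 7939/EI
  δ_0 = 131453/EI
Flexibility coefficient — unit upward force at B: δ_{BB} = L³/(3EI) = 914.7/EI.
Compatibility at B: δ_0 − R_B·δ_{BB} = 0, so R_B = 131453/914.7 = 143.7 kN.
Vertical equilibrium: R_A = ΣP − R_B = 209.4 − 143.7 = 65.68 kN.

R_A = 65.68 kN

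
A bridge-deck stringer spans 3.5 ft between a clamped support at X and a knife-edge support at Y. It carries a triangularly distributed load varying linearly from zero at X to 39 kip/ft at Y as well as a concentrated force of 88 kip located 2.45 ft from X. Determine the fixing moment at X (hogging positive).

M_X = 69.91 kip·ft

Release the roller at Y. Primary structure: cantilever fixed at X.
Primary-structure tip deflection at Y by superposition:
  triangular load, peak 39 at the free end: 11w₀L⁴/(120EI) = 536.5/EI
  point load 88 at a = 2.45: Pa²(3L − a)/(6EI) = 708.7/EI
  δ_0 = 1245/EI
Tip deflection under a unit load at Y: L³/(3EI) = 14.29/EI.
The prop prevents deflection at Y: R_Y = δ_0/δ_{YY} = 1245/14.29 = 87.13 kip.
Moment equilibrium about X: M_X = Σ(load moments about X) − R_Y·L = 374.9 − 87.13×3.5 = 69.91 kip·ft.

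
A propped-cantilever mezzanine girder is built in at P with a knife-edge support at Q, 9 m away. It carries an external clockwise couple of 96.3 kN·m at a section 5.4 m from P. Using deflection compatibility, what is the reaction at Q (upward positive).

R_Q = 13.48 kN

Release the roller at Q. Primary structure: cantilever fixed at P.
Deflection at Q on the released cantilever, summing each load's contribution:
  clockwise couple 96.3 at a = 5.4: M₀a(2L − a)/(2EI) = 3276/EI
Tip deflection under a unit load at Q: L³/(3EI) = 243/EI.
The prop prevents deflection at Q: R_Q = δ_0/δ_{QQ} = 3276/243 = 13.48 kN.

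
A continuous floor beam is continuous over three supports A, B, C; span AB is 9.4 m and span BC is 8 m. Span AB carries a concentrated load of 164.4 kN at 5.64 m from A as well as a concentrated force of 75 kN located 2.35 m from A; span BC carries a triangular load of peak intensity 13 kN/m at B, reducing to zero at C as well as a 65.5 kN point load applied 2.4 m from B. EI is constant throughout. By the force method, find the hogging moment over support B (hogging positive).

Take M_B as the redundant. Released structure: two simple spans AB and BC with a hinge at B.
End slopes at the hinge B, treating each span as simply supported:
  span AB: point load 164.4 at a = 5.64: Pab(L + a)/(6LEI) = 929.7/EI
  span AB: point load 75 at a = 2.35: Pab(L + a)/(6LEI) = 258.9/EI
  span BC: triangular load, peak 13: w₀L³/(45EI) = 147.9/EI
  span BC: point load 65.5 at a = 2.4: Pab(L + b)/(6LEI) = 249.4/EI
  relative rotation θ_0 = (1189 + 397.3)/EI = 1586/EI
A unit hogging moment at B produces rotation L₁/(3EI) + L₂/(3EI) = 5.8/EI.
Compatibility: M_B·(L₁+L₂)/(3EI) = θ_0, giving M_B = 273.4 kN·m (hogging).

M_B = 273.4 kN·m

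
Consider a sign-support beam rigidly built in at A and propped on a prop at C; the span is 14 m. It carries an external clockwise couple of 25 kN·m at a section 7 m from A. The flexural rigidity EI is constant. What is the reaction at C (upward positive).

R_C = 2.009 kN

Release the roller at C. Primary structure: cantilever fixed at A.
Downward deflection at the released point C due to the loads:
  clockwise couple 25 at a = 7: M₀a(2L − a)/(2EI) = 1838/EI
Flexibility coefficient — unit upward force at C: δ_{CC} = L³/(3EI) = 914.7/EI.
The prop prevents deflection at C: R_C = δ_0/δ_{CC} = 1838/914.7 = 2.009 kN.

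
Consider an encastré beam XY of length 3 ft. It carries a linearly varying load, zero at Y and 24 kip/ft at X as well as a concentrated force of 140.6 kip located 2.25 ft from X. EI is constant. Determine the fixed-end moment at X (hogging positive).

M_X = 30.57 kip·ft

Release both end moments; the primary structure is a simply-supported span XY with redundants M_X and M_Y.
Simple-span end rotations at X and Y under the given loads:
  at X: triangular load, peak 24: w₀L³/(45EI) = 14.4/EI
  at Y: triangular load, peak 24: 7w₀L³/(360EI) = 12.6/EI
  at X: point load 140.6 at a = 2.25: Pab(L + b)/(6LEI) = 49.43/EI
  at Y: point load 140.6 at a = 2.25: Pab(L + a)/(6LEI) = 69.2/EI
  θ_X0 = 63.83/EI,  θ_Y0 = 81.8/EI
Flexibility coefficients: a unit moment at one end gives L/(3EI) there and L/(6EI) at the far end, so f₁₁ = f₂₂ = 1/EI and f₁₂ = f₂₁ = 0.5/EI.
Compatibility — zero rotation at each built-in end:
  1 M_X + 0.5 M_Y = 63.83
  0.5 M_X + 1 M_Y = 81.8
Solving the pair gives M_X = 30.57 kip·ft and M_Y = 66.52 kip·ft (hogging).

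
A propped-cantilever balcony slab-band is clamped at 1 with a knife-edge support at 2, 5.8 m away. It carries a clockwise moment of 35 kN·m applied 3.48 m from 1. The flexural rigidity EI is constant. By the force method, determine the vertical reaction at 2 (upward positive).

R_2 = 7.603 kN

Take the reaction at 2 as the redundant and release it; the primary structure is a cantilever fixed at 1.
Downward deflection at the released point 2 due to the loads:
  clockwise couple 35 at a = 3.48: M₀a(2L − a)/(2EI) = 494.5/EI
Tip deflection under a unit load at 2: L³/(3EI) = 65.04/EI.
Compatibility at 2: δ_0 − R_2·δ_{22} = 0, so R_2 = 494.5/65.04 = 7.603 kN.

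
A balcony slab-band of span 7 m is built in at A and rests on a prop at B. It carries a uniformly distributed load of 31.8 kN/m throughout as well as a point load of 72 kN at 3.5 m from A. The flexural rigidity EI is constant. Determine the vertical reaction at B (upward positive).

Remove the prop at B; the released (primary) structure is a cantilever built in at A.
Primary-structure tip deflection at B by superposition:
  UDL 31.8: wL⁴/(8EI) = 9544/EI
  point load 72 at a = 3.5: Pa²(3L − a)/(6EI) = 2572/EI
  δ_0 = 12116/EI
Tip deflection under a unit load at B: L³/(3EI) = 114.3/EI.
Compatibility at B: δ_0 − R_B·δ_{BB} = 0, so R_B = 12116/114.3 = 106 kN.

R_B = 106 kN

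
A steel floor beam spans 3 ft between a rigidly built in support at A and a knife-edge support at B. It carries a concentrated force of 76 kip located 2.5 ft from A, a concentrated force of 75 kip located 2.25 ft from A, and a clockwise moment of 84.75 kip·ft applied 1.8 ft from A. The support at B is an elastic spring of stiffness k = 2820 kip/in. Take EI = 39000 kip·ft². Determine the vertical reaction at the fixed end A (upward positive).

R_A = 26.69 kip

Release the roller at B. Primary structure: cantilever fixed at A.
Deflection at B on the released cantilever, summing each load's contribution:
  point load 76 at a = 2.5: Pa²(3L − a)/(6EI) = 514.6/EI
  point load 75 at a = 2.25: Pa²(3L − a)/(6EI) = 427.1/EI
  clockwise couple 84.75 at a = 1.8: M₀a(2L − a)/(2EI) = 320.4/EI
  δ_0 = 1262/EI
Flexibility coefficient — unit upward force at B: δ_{BB} = L³/(3EI) = 9/EI.
With EI = 39000 kip·ft²: δ_0 = 0.032361 ft and δ_{BB} = 0.000231 ft/kip.
Compatibility — the spring shortens by R_B/k under the reaction it provides: δ_0 − R_B·δ_{BB} = R_B/k. With 1/k = 1/(2820×12) ft/kip = 0.00003 ft/kip, R_B = δ_0 / (δ_{BB} + 1/k) = 0.032361 / (0.000231 + 0.00003) = 124.3 kip.
Vertical equilibrium: R_A = ΣP − R_B = 151 − 124.3 = 26.69 kip.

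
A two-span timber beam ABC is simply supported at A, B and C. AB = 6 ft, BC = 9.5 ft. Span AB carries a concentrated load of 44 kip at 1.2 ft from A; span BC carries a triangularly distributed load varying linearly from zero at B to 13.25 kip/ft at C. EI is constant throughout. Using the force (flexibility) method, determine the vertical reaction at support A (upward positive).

Take M_B as the redundant. Released structure: two simple spans AB and BC with a hinge at B.
End slopes at the hinge B, treating each span as simply supported:
  span AB: point load 44 at a = 1.2: Pab(L + a)/(6LEI) = 50.69/EI
  span BC: triangular load, peak 13.25: 7w₀L³/(360EI) = 220.9/EI
  relative rotation θ_0 = (50.69 + 220.9)/EI = 271.6/EI
A unit hogging moment at B produces rotation L₁/(3EI) + L₂/(3EI) = 5.167/EI.
Compatibility: M_B·(L₁+L₂)/(3EI) = θ_0, giving M_B = 52.56 kip·ft (hogging).
Span AB, ΣM about A with M_B applied at B: R_B^{AB}·6 = 52.8 + 52.56, so R_B^{AB} = 17.56 kip and R_A = 44 − 17.56 = 26.44 kip.

R_A = 26.44 kip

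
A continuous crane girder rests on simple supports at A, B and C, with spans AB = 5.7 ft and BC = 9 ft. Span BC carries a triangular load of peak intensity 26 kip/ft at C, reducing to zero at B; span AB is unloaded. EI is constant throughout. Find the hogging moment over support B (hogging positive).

M_B = 75.21 kip·ft

Release continuity at B by inserting a hinge; the redundant is the internal moment M_B. The primary structure is two simply-supported spans AB and BC.
End slopes at the hinge B, treating each span as simply supported:
  span BC: triangular load, peak 26: 7w₀L³/(360EI) = 368.6/EI
  relative rotation θ_0 = (0 + 368.6)/EI = 368.6/EI
A unit hogging moment at B produces rotation L₁/(3EI) + L₂/(3EI) = 4.9/EI.
Slope continuity at B: θ_0 = M_B·4.9/EI, so M_B = 368.6/4.9 = 75.21 kip·ft (hogging).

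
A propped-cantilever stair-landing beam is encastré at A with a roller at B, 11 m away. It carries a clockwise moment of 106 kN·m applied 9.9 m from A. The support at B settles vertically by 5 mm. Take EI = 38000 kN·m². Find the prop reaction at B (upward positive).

Release the roller at B. Primary structure: cantilever fixed at A.
Primary-structure tip deflection at B by superposition:
  clockwise couple 106 at a = 9.9: M₀a(2L − a)/(2EI) = 6349/EI
Tip deflection under a unit load at B: L³/(3EI) = 443.7/EI.
With EI = 38000 kN·m²: δ_0 = 0.16708 m and δ_{BB} = 0.011675 m/kN.
Compatibility — the beam at B must follow the support down by 0.005 m: δ_0 − R_B·δ_{BB} = 0.005, so R_B = (0.16708 − 0.005)/0.011675 = 13.88 kN.

R_B = 13.88 kN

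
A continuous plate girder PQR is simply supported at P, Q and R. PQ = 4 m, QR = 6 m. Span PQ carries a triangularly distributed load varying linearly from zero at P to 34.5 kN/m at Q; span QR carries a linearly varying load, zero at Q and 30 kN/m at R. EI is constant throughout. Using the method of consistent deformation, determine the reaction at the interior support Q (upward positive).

Insert a hinge at Q; M_Q is the redundant, and each span becomes simply supported.
Discontinuity in slope at Q on the released structure — sum the simple-span end rotations:
  span PQ: triangular load, peak 34.5: w₀L³/(45EI) = 49.07/EI
  span QR: triangular load, peak 30: 7w₀L³/(360EI) = 126/EI
  relative rotation θ_0 = (49.07 + 126)/EI = 175.1/EI
A unit hogging moment at Q produces rotation L₁/(3EI) + L₂/(3EI) = 3.333/EI.
Compatibility: M_Q·(L₁+L₂)/(3EI) = θ_0, giving M_Q = 52.52 kN·m (hogging).
Span PQ, ΣM about P with M_Q applied at Q: R_Q^{PQ}·4 = 184 + 52.52, so R_Q^{PQ} = 59.13 kN and R_P = 69 − 59.13 = 9.87 kN.
Span QR, ΣM about R: R_Q^{QR}·6 = 180 + 52.52, so R_Q^{QR} = 38.75 kN and R_R = 90 − 38.75 = 51.25 kN.
R_Q = 59.13 + 38.75 = 97.88 kN.

R_Q = 97.88 kN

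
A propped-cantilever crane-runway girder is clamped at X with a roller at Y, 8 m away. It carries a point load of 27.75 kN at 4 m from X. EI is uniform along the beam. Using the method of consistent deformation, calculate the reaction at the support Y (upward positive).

R_Y = 8.672 kN

Take the reaction at Y as the redundant and release it; the primary structure is a cantilever fixed at X.
Downward deflection at the released point Y due to the loads:
  point load 27.75 at a = 4: Pa²(3L − a)/(6EI) = 1480/EI
Tip deflection under a unit load at Y: L³/(3EI) = 170.7/EI.
Compatibility at Y: δ_0 − R_Y·δ_{YY} = 0, so R_Y = 1480/170.7 = 8.672 kN.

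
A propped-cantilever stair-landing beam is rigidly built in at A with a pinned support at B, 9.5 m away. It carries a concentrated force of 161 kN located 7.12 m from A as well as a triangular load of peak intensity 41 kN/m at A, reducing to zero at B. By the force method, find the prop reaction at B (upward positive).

R_B = 140.7 kN

Remove the prop at B; the released (primary) structure is a cantilever built in at A.
Free-end deflection of the primary structure under the applied loading (downward +):
  point load 161 at a = 7.12: Pa²(3L − a)/(6EI) = 29083/EI
  triangular load, peak 41 at the fixed end: w₀L⁴/(30EI) = 11132/EI
  δ_0 = 40215/EI
Flexibility coefficient — unit upward force at B: δ_{BB} = L³/(3EI) = 285.8/EI.
The prop prevents deflection at B: R_B = δ_0/δ_{BB} = 40215/285.8 = 140.7 kN.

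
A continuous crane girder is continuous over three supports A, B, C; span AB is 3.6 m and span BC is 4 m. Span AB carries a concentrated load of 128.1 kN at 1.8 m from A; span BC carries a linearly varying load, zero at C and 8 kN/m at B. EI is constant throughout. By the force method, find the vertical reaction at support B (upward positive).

R_B = 98.7 kN

Insert a hinge at B; M_B is the redundant, and each span becomes simply supported.
Discontinuity in slope at B on the released structure — sum the simple-span end rotations:
  span AB: point load 128.1 at a = 1.8: Pab(L + a)/(6LEI) = 103.8/EI
  span BC: triangular load, peak 8: w₀L³/(45EI) = 11.38/EI
  relative rotation θ_0 = (103.8 + 11.38)/EI = 115.1/EI
A unit hogging moment at B produces rotation L₁/(3EI) + L₂/(3EI) = 2.533/EI.
Compatibility: M_B·(L₁+L₂)/(3EI) = θ_0, giving M_B = 45.45 kN·m (hogging).
Span AB, ΣM about A with M_B applied at B: R_B^{AB}·3.6 = 230.6 + 45.45, so R_B^{AB} = 76.67 kN and R_A = 128.1 − 76.67 = 51.43 kN.
Span BC, ΣM about C: R_B^{BC}·4 = 42.67 + 45.45, so R_B^{BC} = 22.03 kN and R_C = 16 − 22.03 = -6.029 kN.
R_B = 76.67 + 22.03 = 98.7 kN.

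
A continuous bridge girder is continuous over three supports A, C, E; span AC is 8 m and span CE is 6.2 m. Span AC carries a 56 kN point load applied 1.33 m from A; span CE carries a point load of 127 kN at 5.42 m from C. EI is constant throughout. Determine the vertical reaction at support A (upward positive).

R_A = 41.48 kN

Release continuity at C by inserting a hinge; the redundant is the internal moment M_C. The primary structure is two simply-supported spans AC and CE.
Rotations at C on the released spans (each span's end-slope, ×1/EI):
  span AC: point load 56 at a = 1.33: Pab(L + a)/(6LEI) = 96.56/EI
  span CE: point load 127 at a = 5.42: Pab(L + b)/(6LEI) = 100.7/EI
  relative rotation θ_0 = (96.56 + 100.7)/EI = 197.3/EI
A unit hogging moment at C produces rotation L₁/(3EI) + L₂/(3EI) = 4.733/EI.
Slope continuity at C: θ_0 = M_C·4.733/EI, so M_C = 197.3/4.733 = 41.68 kN·m (hogging).
Span AC, ΣM about A with M_C applied at C: R_C^{AC}·8 = 74.48 + 41.68, so R_C^{AC} = 14.52 kN and R_A = 56 − 14.52 = 41.48 kN.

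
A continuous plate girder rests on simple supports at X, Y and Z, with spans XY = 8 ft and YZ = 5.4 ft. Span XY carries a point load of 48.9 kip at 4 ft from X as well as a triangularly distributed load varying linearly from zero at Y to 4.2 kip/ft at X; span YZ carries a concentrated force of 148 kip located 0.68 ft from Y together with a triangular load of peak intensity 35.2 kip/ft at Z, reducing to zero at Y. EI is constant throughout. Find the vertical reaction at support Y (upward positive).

Insert a hinge at Y; M_Y is the redundant, and each span becomes simply supported.
Rotations at Y on the released spans (each span's end-slope, ×1/EI):
  span XY: point load 48.9 at a = 4: Pab(L + a)/(6LEI) = 195.6/EI
  span XY: triangular load, peak 4.2: 7w₀L³/(360EI) = 41.81/EI
  span YZ: point load 148 at a = 0.68: Pab(L + b)/(6LEI) = 148.4/EI
  span YZ: triangular load, peak 35.2: 7w₀L³/(360EI) = 107.8/EI
  relative rotation θ_0 = (237.4 + 256.1)/EI = 493.6/EI
A unit hogging moment at Y produces rotation L₁/(3EI) + L₂/(3EI) = 4.467/EI.
Compatibility: M_Y·(L₁+L₂)/(3EI) = θ_0, giving M_Y = 110.5 kip·ft (hogging).
Span XY, ΣM about X with M_Y applied at Y: R_Y^{XY}·8 = 240.4 + 110.5, so R_Y^{XY} = 43.86 kip and R_X = 65.7 − 43.86 = 21.84 kip.
Span YZ, ΣM about Z: R_Y^{YZ}·5.4 = 869.6 + 110.5, so R_Y^{YZ} = 181.5 kip and R_Z = 243 − 181.5 = 61.53 kip.
R_Y = 43.86 + 181.5 = 225.4 kip.

R_Y = 225.4 kip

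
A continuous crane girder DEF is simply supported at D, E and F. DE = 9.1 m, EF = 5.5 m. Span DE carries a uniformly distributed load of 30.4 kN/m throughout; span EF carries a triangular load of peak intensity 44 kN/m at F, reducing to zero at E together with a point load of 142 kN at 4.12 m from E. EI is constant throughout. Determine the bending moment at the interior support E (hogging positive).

Release continuity at E by inserting a hinge; the redundant is the internal moment M_E. The primary structure is two simply-supported spans DE and EF.
End slopes at the hinge E, treating each span as simply supported:
  span DE: UDL 30.4: wL³/(24EI) = 954.5/EI
  span EF: triangular load, peak 44: 7w₀L³/(360EI) = 142.3/EI
  span EF: point load 142 at a = 4.12: Pab(L + b)/(6LEI) = 168.3/EI
  relative rotation θ_0 = (954.5 + 310.7)/EI = 1265/EI
A unit hogging moment at E produces rotation L₁/(3EI) + L₂/(3EI) = 4.867/EI.
Slope continuity at E: θ_0 = M_E·4.867/EI, so M_E = 1265/4.867 = 260 kN·m (hogging).

M_E = 260 kN·m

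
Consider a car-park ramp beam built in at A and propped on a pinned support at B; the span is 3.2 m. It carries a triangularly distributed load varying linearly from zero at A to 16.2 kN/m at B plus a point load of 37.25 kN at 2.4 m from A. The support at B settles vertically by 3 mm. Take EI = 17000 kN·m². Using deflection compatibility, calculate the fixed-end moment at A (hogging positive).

M_A = 38.59 kN·m

Choose R_B as the redundant. The primary structure is the cantilever fixed at A.
Primary-structure tip deflection at B by superposition:
  triangular load, peak 16.2 at the free end: 11w₀L⁴/(120EI) = 155.7/EI
  point load 37.25 at a = 2.4: Pa²(3L − a)/(6EI) = 257.5/EI
  δ_0 = 413.2/EI
Flexibility coefficient — unit upward force at B: δ_{BB} = L³/(3EI) = 10.92/EI.
With EI = 17000 kN·m²: δ_0 = 0.024305 m and δ_{BB} = 0.000643 m/kN.
Compatibility — the beam at B must follow the support down by 0.003 m: δ_0 − R_B·δ_{BB} = 0.003, so R_B = (0.024305 − 0.003)/0.000643 = 33.16 kN.
Moment equilibrium about A: M_A = Σ(load moments about A) − R_B·L = 144.7 − 33.16×3.2 = 38.59 kN·m.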